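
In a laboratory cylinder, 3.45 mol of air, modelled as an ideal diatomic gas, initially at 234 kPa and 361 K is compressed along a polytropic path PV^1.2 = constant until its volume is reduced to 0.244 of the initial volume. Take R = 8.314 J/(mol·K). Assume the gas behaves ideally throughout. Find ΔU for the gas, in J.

8440 J

V₁ = nRT₁/P₁ = 3.45×8.314×361/234 = 44.3 L.
Polytropic n=1.2: T₂ = T₁(V₁/V₂)^(n−1) = 361×(4.10)^0.20 = 479 K; P₂ = P₁(V₁/V₂)^n = 1270 kPa.
For an ideal gas ΔU = nCvΔT with Cv = (5/2)R = 20.8 J/(mol·K).
ΔU = 3.45×20.8×(479−361) = 8440 J.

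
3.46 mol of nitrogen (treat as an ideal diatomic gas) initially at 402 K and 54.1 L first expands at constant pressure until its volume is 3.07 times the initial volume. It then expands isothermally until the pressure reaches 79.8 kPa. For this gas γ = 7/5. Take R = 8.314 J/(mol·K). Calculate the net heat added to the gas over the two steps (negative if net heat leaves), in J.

119000 J

P₁ = nRT₁/V₁ = 3.46×8.314×402/54.1 = 214 kPa.
Step 1 — Isobaric: P stays 214 kPa; V/T = const ⇒ T₂ = 1230 K, V₂ = 166 L.
W = PΔV = 214×(166−54.1) kPa·L = 23900 J.
ΔU = nCvΔT = 3.46×20.8×(1230−402) = 59800 J.
Q = ΔU + W = nCpΔT = 83800 J.
State after step 1: P = 214 kPa, V = 166 L, T = 1230 K.
Step 2 — Isothermal: T stays 1230 K; PV = const ⇒ V₂ = 445 L, P₂ = 79.8 kPa.
ΔU = 0 (ideal gas, T constant).
W = nRT ln(V₂/V₁) = 3.46×8.314×1230×ln(2.68) = 35000 J.
Q = ΔU + W = 35000 J.
Net over both steps: W = 58900 J, Q = 119000 J, ΔU = 59800 J.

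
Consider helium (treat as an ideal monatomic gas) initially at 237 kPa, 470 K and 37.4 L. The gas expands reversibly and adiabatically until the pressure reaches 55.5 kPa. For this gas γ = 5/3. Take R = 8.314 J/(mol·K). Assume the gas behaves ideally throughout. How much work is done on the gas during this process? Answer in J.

n = P₁V₁/(RT₁) = 237×37.4/(8.314×470) = 2.27 mol.
Adiabatic: T₂/T₁ = (P₂/P₁)^((γ−1)/γ) ⇒ T₂ = 470×(0.234)^0.400 = 263 K; V₂ = 89.4 L.
ΔU = nCvΔT = 2.27×12.5×(263−470) = -5860 J.
Q = 0 for an adiabatic process, so W = −ΔU = 5860 J.
Work done on the gas = −W_by = -5860 J.

-5860 J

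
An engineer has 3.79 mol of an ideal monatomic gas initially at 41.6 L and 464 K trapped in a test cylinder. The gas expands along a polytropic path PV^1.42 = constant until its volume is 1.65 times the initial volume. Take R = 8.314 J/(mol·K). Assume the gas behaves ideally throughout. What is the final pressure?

P₁ = nRT₁/V₁ = 3.79×8.314×464/41.6 = 351 kPa.
Polytropic n=1.42: T₂ = T₁(V₁/V₂)^(n−1) = 464×(0.606)^0.42 = 376 K; P₂ = P₁(V₁/V₂)^n = 173 kPa.

173 kPa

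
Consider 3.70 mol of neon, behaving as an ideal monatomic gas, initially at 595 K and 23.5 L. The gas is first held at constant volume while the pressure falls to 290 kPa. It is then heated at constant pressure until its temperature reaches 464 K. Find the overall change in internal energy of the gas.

P₁ = nRT₁/V₁ = 3.70×8.314×595/23.5 = 779 kPa.
Step 1 — Isochoric: V stays 23.5 L; P/T = const ⇒ T₂ = 222 K, P₂ = 290 kPa.
W = 0 (no volume change).
ΔU = nCvΔT = 3.70×12.5×(222−595) = -17200 J.
Q = ΔU = -17200 J.
State after step 1: P = 290 kPa, V = 23.5 L, T = 222 K.
Step 2 — Isobaric: P stays 290 kPa; V/T = const ⇒ T₂ = 464 K, V₂ = 49.2 L.
W = PΔV = 290×(49.2−23.5) kPa·L = 7460 J.
ΔU = nCvΔT = 3.70×12.5×(464−222) = 11200 J.
Q = ΔU + W = nCpΔT = 18600 J.
Net over both steps: W = 7460 J, Q = 1410 J, ΔU = -6040 J.

-6040 J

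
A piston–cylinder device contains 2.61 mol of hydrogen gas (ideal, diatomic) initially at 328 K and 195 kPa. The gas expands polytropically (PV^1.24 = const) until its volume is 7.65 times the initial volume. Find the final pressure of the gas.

V₁ = nRT₁/P₁ = 2.61×8.314×328/195 = 36.5 L.
Polytropic n=1.24: T₂ = T₁(V₁/V₂)^(n−1) = 328×(0.131)^0.24 = 201 K; P₂ = P₁(V₁/V₂)^n = 15.6 kPa.

15.6 kPa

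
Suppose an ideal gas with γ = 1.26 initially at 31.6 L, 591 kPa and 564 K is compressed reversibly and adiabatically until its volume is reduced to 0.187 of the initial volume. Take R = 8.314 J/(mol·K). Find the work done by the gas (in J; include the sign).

-39200 J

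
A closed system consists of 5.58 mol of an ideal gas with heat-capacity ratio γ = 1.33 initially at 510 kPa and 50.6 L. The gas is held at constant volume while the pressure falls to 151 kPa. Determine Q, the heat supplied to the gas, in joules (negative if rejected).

-55000 J

T₁ = P₁V₁/(nR) = 510×50.6/(5.58×8.314) = 556 K.
Isochoric: V stays 50.6 L; P/T = const ⇒ T₂ = 165 K, P₂ = 151 kPa.
W = 0 (no volume change).
ΔU = nCvΔT = 5.58×25.2×(165−556) = -55000 J.
Q = ΔU = -55000 J.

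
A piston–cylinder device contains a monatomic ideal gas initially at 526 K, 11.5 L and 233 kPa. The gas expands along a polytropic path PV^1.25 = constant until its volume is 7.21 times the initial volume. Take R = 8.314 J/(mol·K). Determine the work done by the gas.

4180 J

n = P₁V₁/(RT₁) = 233×11.5/(8.314×526) = 0.613 mol.
Polytropic n=1.25: T₂ = T₁(V₁/V₂)^(n−1) = 526×(0.139)^0.25 = 321 K; P₂ = P₁(V₁/V₂)^n = 19.7 kPa.
W = (P₁V₁−P₂V₂)/(n−1) = (233×11.5−19.7×82.9)/0.25 = 4180 J.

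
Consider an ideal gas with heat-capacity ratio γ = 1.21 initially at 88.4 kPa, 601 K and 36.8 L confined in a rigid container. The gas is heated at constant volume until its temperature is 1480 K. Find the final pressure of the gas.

218 kPa

Isochoric: V stays 36.8 L; P/T = const ⇒ T₂ = 1480 K, P₂ = 218 kPa.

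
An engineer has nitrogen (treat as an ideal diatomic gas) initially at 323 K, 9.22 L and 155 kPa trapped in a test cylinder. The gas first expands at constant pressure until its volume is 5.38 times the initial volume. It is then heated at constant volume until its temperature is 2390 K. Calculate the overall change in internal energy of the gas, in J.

n = P₁V₁/(RT₁) = 155×9.22/(8.314×323) = 0.532 mol.
Step 1 — Isobaric: P stays 155 kPa; V/T = const ⇒ T₂ = 1740 K, V₂ = 49.6 L.
W = PΔV = 155×(49.6−9.22) kPa·L = 6260 J.
ΔU = nCvΔT = 0.532×20.8×(1740−323) = 15600 J.
Q = ΔU + W = nCpΔT = 21900 J.
State after step 1: P = 155 kPa, V = 49.6 L, T = 1740 K.
Step 2 — Isochoric: V stays 49.6 L; P/T = const ⇒ T₂ = 2390 K, P₂ = 213 kPa.
W = 0 (no volume change).
ΔU = nCvΔT = 0.532×20.8×(2390−1740) = 7210 J.
Q = ΔU = 7210 J.
Net over both steps: W = 6260 J, Q = 29100 J, ΔU = 22900 J.

22900 J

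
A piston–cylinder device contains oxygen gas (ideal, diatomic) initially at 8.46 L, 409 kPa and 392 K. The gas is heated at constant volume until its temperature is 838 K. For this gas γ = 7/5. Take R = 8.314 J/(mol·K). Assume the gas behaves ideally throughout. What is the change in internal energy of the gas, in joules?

n = P₁V₁/(RT₁) = 409×8.46/(8.314×392) = 1.06 mol.
Isochoric: V stays 8.46 L; P/T = const ⇒ T₂ = 838 K, P₂ = 874 kPa.
For an ideal gas ΔU = nCvΔT with Cv = (5/2)R = 20.8 J/(mol·K).
ΔU = 1.06×20.8×(838−392) = 9840 J.

9840 J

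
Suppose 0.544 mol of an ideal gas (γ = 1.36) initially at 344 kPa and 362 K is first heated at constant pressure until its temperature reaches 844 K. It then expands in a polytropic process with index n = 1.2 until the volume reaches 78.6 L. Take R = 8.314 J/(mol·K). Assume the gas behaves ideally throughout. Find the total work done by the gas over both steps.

8360 J

V₁ = nRT₁/P₁ = 0.544×8.314×362/344 = 4.76 L.
Step 1 — Isobaric: P stays 344 kPa; V/T = const ⇒ T₂ = 844 K, V₂ = 11.1 L.
W = PΔV = 344×(11.1−4.76) kPa·L = 2180 J.
ΔU = nCvΔT = 0.544×23.1×(844−362) = 6060 J.
Q = ΔU + W = nCpΔT = 8240 J.
State after step 1: P = 344 kPa, V = 11.1 L, T = 844 K.
Step 2 — Polytropic n=1.2: T₂ = T₁(V₁/V₂)^(n−1) = 844×(0.141)^0.20 = 571 K; P₂ = P₁(V₁/V₂)^n = 32.8 kPa.
W = (P₁V₁−P₂V₂)/(n−1) = (344×11.1−32.8×78.6)/0.20 = 6180 J.
ΔU = nCvΔT = 0.544×23.1×(571−844) = -3440 J.
Q = ΔU + W = 2750 J.
Net over both steps: W = 8360 J, Q = 11000 J, ΔU = 2620 J.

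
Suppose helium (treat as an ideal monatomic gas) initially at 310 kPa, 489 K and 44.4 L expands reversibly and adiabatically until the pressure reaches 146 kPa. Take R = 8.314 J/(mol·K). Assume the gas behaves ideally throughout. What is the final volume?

69.8 L

Adiabatic: T₂/T₁ = (P₂/P₁)^((γ−1)/γ) ⇒ T₂ = 489×(0.471)^0.400 = 362 K; V₂ = 69.8 L.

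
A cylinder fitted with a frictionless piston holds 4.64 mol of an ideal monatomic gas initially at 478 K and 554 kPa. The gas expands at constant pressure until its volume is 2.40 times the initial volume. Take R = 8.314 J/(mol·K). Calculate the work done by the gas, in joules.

V₁ = nRT₁/P₁ = 4.64×8.314×478/554 = 33.3 L.
Isobaric: P stays 554 kPa; V/T = const ⇒ T₂ = 1150 K, V₂ = 79.9 L.
W = PΔV = 554×(79.9−33.3) kPa·L = 25800 J.

25800 J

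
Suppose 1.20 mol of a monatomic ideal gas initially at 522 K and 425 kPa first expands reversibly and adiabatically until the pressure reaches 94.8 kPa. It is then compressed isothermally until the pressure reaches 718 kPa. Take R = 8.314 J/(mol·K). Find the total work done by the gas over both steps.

V₁ = nRT₁/P₁ = 1.20×8.314×522/425 = 12.3 L.
Step 1 — Adiabatic: T₂/T₁ = (P₂/P₁)^((γ−1)/γ) ⇒ T₂ = 522×(0.223)^0.400 = 286 K; V₂ = 30.1 L.
ΔU = nCvΔT = 1.20×12.5×(286−522) = -3530 J.
Q = 0 for an adiabatic process, so W = −ΔU = 3530 J.
State after step 1: P = 94.8 kPa, V = 30.1 L, T = 286 K.
Step 2 — Isothermal: T stays 286 K; PV = const ⇒ V₂ = 3.98 L, P₂ = 718 kPa.
ΔU = 0 (ideal gas, T constant).
W = nRT ln(V₂/V₁) = 1.20×8.314×286×ln(0.132) = -5790 J.
Q = ΔU + W = -5790 J.
Net over both steps: W = -2260 J, Q = -5790 J, ΔU = -3530 J.

-2260 J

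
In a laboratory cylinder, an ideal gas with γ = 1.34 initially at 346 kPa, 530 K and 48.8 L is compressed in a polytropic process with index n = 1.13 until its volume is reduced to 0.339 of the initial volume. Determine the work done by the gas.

n = P₁V₁/(RT₁) = 346×48.8/(8.314×530) = 3.83 mol.
Polytropic n=1.13: T₂ = T₁(V₁/V₂)^(n−1) = 530×(2.95)^0.13 = 610 K; P₂ = P₁(V₁/V₂)^n = 1170 kPa.
W = (P₁V₁−P₂V₂)/(n−1) = (346×48.8−1170×16.5)/0.13 = -19600 J.

-19600 J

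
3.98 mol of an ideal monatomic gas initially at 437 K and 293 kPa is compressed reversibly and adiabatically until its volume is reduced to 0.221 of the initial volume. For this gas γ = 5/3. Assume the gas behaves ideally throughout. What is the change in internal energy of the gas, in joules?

37600 J

V₁ = nRT₁/P₁ = 3.98×8.314×437/293 = 49.4 L.
Adiabatic: TV^(γ−1) = const ⇒ T₂ = 437×(4.52)^0.667 = 1200 K; PV^γ = const ⇒ P₂ = 3630 kPa.
For an ideal gas ΔU = nCvΔT with Cv = (3/2)R = 12.5 J/(mol·K).
ΔU = 3.98×12.5×(1200−437) = 37600 J.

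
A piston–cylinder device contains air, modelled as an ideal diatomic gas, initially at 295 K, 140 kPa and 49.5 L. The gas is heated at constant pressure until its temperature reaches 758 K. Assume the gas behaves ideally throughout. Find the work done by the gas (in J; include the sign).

10900 J

n = P₁V₁/(RT₁) = 140×49.5/(8.314×295) = 2.83 mol.
Isobaric: P stays 140 kPa; V/T = const ⇒ T₂ = 758 K, V₂ = 127 L.
W = PΔV = 140×(127−49.5) kPa·L = 10900 J.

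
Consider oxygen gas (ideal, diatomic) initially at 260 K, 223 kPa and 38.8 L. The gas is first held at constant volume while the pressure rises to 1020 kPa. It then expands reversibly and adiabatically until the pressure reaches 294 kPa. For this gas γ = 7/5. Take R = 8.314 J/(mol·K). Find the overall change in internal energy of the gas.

47700 J

n = P₁V₁/(RT₁) = 223×38.8/(8.314×260) = 4.00 mol.
Step 1 — Isochoric: V stays 38.8 L; P/T = const ⇒ T₂ = 1190 K, P₂ = 1020 kPa.
W = 0 (no volume change).
ΔU = nCvΔT = 4.00×20.8×(1190−260) = 77300 J.
Q = ΔU = 77300 J.
State after step 1: P = 1020 kPa, V = 38.8 L, T = 1190 K.
Step 2 — Adiabatic: T₂/T₁ = (P₂/P₁)^((γ−1)/γ) ⇒ T₂ = 1190×(0.288)^0.286 = 834 K; V₂ = 94.3 L.
ΔU = nCvΔT = 4.00×20.8×(834−1190) = -29600 J.
Q = 0 for an adiabatic process, so W = −ΔU = 29600 J.
Net over both steps: W = 29600 J, Q = 77300 J, ΔU = 47700 J.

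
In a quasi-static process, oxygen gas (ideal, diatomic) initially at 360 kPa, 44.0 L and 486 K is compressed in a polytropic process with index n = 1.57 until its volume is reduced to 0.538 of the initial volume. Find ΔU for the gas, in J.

n = P₁V₁/(RT₁) = 360×44.0/(8.314×486) = 3.92 mol.
Polytropic n=1.57: T₂ = T₁(V₁/V₂)^(n−1) = 486×(1.86)^0.57 = 692 K; P₂ = P₁(V₁/V₂)^n = 953 kPa.
For an ideal gas ΔU = nCvΔT with Cv = (5/2)R = 20.8 J/(mol·K).
ΔU = 3.92×20.8×(692−486) = 16800 J.

16800 J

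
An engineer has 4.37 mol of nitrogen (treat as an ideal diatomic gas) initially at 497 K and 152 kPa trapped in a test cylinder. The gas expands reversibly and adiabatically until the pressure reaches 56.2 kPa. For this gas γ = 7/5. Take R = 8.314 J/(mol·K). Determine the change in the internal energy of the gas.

V₁ = nRT₁/P₁ = 4.37×8.314×497/152 = 119 L.
Adiabatic: T₂/T₁ = (P₂/P₁)^((γ−1)/γ) ⇒ T₂ = 497×(0.370)^0.286 = 374 K; V₂ = 242 L.
For an ideal gas ΔU = nCvΔT with Cv = (5/2)R = 20.8 J/(mol·K).
ΔU = 4.37×20.8×(374−497) = -11200 J.

-11200 J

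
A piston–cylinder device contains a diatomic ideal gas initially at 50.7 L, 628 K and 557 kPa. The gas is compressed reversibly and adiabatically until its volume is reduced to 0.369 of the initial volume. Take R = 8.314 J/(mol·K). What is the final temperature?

936 K

Adiabatic: TV^(γ−1) = const ⇒ T₂ = 628×(2.71)^0.400 = 936 K; PV^γ = const ⇒ P₂ = 2250 kPa.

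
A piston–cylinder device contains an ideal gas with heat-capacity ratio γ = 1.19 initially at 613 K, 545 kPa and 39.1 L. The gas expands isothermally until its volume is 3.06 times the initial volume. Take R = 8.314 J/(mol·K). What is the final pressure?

Isothermal: T stays 613 K; PV = const ⇒ V₂ = 120 L, P₂ = 178 kPa.

178 kPa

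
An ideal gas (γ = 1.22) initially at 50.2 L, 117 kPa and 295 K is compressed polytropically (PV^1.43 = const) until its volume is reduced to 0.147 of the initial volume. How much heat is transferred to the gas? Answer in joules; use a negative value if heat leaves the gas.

16700 J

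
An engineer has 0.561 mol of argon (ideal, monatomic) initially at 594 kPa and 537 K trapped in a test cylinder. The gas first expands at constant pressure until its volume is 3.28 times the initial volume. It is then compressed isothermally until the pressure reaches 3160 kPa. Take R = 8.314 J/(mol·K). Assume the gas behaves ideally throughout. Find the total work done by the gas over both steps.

V₁ = nRT₁/P₁ = 0.561×8.314×537/594 = 4.22 L.
Step 1 — Isobaric: P stays 594 kPa; V/T = const ⇒ T₂ = 1760 K, V₂ = 13.8 L.
W = PΔV = 594×(13.8−4.22) kPa·L = 5710 J.
ΔU = nCvΔT = 0.561×12.5×(1760−537) = 8570 J.
Q = ΔU + W = nCpΔT = 14300 J.
State after step 1: P = 594 kPa, V = 13.8 L, T = 1760 K.
Step 2 — Isothermal: T stays 1760 K; PV = const ⇒ V₂ = 2.60 L, P₂ = 3160 kPa.
ΔU = 0 (ideal gas, T constant).
W = nRT ln(V₂/V₁) = 0.561×8.314×1760×ln(0.188) = -13700 J.
Q = ΔU + W = -13700 J.
Net over both steps: W = -8020 J, Q = 545 J, ΔU = 8570 J.

-8020 J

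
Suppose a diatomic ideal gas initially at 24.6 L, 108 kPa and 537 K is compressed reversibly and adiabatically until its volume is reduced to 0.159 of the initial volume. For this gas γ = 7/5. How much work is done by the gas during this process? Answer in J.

n = P₁V₁/(RT₁) = 108×24.6/(8.314×537) = 0.595 mol.
Adiabatic: TV^(γ−1) = const ⇒ T₂ = 537×(6.29)^0.400 = 1120 K; PV^γ = const ⇒ P₂ = 1420 kPa.
ΔU = nCvΔT = 0.595×20.8×(1120−537) = 7220 J.
Q = 0 for an adiabatic process, so W = −ΔU = -7220 J.

-7220 J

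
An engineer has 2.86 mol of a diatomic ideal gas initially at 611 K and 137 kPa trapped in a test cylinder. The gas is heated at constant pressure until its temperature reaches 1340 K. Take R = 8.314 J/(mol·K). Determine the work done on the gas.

V₁ = nRT₁/P₁ = 2.86×8.314×611/137 = 106 L.
Isobaric: P stays 137 kPa; V/T = const ⇒ T₂ = 1340 K, V₂ = 233 L.
W = PΔV = 137×(233−106) kPa·L = 17300 J.
Work done on the gas = −W_by = -17300 J.

-17300 J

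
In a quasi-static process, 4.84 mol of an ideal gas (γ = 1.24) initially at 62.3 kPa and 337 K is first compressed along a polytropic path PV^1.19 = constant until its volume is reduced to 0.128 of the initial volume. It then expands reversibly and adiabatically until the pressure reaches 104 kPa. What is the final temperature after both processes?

343 K

V₁ = nRT₁/P₁ = 4.84×8.314×337/62.3 = 218 L.
Step 1 — Polytropic n=1.19: T₂ = T₁(V₁/V₂)^(n−1) = 337×(7.81)^0.19 = 498 K; P₂ = P₁(V₁/V₂)^n = 719 kPa.
W = (P₁V₁−P₂V₂)/(n−1) = (62.3×218−719×27.9)/0.19 = -34100 J.
ΔU = nCvΔT = 4.84×34.6×(498−337) = 27000 J.
Q = ΔU + W = -7110 J.
State after step 1: P = 719 kPa, V = 27.9 L, T = 498 K.
Step 2 — Adiabatic: T₂/T₁ = (P₂/P₁)^((γ−1)/γ) ⇒ T₂ = 498×(0.145)^0.194 = 343 K; V₂ = 133 L.
ΔU = nCvΔT = 4.84×34.6×(343−498) = -26100 J.
Q = 0 for an adiabatic process, so W = −ΔU = 26100 J.
Net over both steps: W = -8030 J, Q = -7110 J, ΔU = 928 J.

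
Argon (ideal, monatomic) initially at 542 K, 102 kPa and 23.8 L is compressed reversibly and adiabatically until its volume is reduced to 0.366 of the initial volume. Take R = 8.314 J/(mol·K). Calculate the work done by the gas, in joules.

n = P₁V₁/(RT₁) = 102×23.8/(8.314×542) = 0.539 mol.
Adiabatic: TV^(γ−1) = const ⇒ T₂ = 542×(2.73)^0.667 = 1060 K; PV^γ = const ⇒ P₂ = 545 kPa.
ΔU = nCvΔT = 0.539×12.5×(1060−542) = 3480 J.
Q = 0 for an adiabatic process, so W = −ΔU = -3480 J.

-3480 J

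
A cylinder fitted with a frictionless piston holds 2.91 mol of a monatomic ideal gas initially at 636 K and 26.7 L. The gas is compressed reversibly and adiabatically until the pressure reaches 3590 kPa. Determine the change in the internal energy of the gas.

24900 J

P₁ = nRT₁/V₁ = 2.91×8.314×636/26.7 = 576 kPa.
Adiabatic: T₂/T₁ = (P₂/P₁)^((γ−1)/γ) ⇒ T₂ = 636×(6.23)^0.400 = 1320 K; V₂ = 8.91 L.
For an ideal gas ΔU = nCvΔT with Cv = (3/2)R = 12.5 J/(mol·K).
ΔU = 2.91×12.5×(1320−636) = 24900 J.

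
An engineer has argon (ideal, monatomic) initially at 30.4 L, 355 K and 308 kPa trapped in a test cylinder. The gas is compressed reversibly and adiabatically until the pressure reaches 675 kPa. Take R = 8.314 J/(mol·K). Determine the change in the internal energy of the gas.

n = P₁V₁/(RT₁) = 308×30.4/(8.314×355) = 3.17 mol.
Adiabatic: T₂/T₁ = (P₂/P₁)^((γ−1)/γ) ⇒ T₂ = 355×(2.19)^0.400 = 486 K; V₂ = 19.0 L.
For an ideal gas ΔU = nCvΔT with Cv = (3/2)R = 12.5 J/(mol·K).
ΔU = 3.17×12.5×(486−355) = 5180 J.

5180 J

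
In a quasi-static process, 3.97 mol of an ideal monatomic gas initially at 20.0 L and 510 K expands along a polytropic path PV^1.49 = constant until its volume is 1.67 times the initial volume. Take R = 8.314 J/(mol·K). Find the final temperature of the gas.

P₁ = nRT₁/V₁ = 3.97×8.314×510/20.0 = 842 kPa.
Polytropic n=1.49: T₂ = T₁(V₁/V₂)^(n−1) = 510×(0.599)^0.49 = 397 K; P₂ = P₁(V₁/V₂)^n = 392 kPa.

397 K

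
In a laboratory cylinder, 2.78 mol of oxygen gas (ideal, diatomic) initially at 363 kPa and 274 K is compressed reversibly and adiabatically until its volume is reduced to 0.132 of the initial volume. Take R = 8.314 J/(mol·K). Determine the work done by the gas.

-19800 J

V₁ = nRT₁/P₁ = 2.78×8.314×274/363 = 17.4 L.
Adiabatic: TV^(γ−1) = const ⇒ T₂ = 274×(7.58)^0.400 = 616 K; PV^γ = const ⇒ P₂ = 6180 kPa.
ΔU = nCvΔT = 2.78×20.8×(616−274) = 19800 J.
Q = 0 for an adiabatic process, so W = −ΔU = -19800 J.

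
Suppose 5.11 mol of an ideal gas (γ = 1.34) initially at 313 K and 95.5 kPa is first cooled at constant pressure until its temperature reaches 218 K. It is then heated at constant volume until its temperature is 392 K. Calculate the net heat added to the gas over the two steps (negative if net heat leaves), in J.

5840 J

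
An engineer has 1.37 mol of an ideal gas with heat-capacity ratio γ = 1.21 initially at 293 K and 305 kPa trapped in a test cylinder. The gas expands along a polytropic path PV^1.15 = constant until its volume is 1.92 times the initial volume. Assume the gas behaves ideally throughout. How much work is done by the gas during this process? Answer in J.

V₁ = nRT₁/P₁ = 1.37×8.314×293/305 = 10.9 L.
Polytropic n=1.15: T₂ = T₁(V₁/V₂)^(n−1) = 293×(0.521)^0.15 = 266 K; P₂ = P₁(V₁/V₂)^n = 144 kPa.
W = (P₁V₁−P₂V₂)/(n−1) = (305×10.9−144×21.0)/0.15 = 2070 J.

2070 J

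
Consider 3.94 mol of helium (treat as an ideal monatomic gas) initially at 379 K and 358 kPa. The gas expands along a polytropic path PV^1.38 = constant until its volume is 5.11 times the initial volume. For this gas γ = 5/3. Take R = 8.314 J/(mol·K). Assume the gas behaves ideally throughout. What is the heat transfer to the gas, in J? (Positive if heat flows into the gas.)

6490 J

V₁ = nRT₁/P₁ = 3.94×8.314×379/358 = 34.7 L.
Polytropic n=1.38: T₂ = T₁(V₁/V₂)^(n−1) = 379×(0.196)^0.38 = 204 K; P₂ = P₁(V₁/V₂)^n = 37.7 kPa.
W = (P₁V₁−P₂V₂)/(n−1) = (358×34.7−37.7×177)/0.38 = 15100 J.
ΔU = nCvΔT = 3.94×12.5×(204−379) = -8600 J.
Q = ΔU + W = 6490 J.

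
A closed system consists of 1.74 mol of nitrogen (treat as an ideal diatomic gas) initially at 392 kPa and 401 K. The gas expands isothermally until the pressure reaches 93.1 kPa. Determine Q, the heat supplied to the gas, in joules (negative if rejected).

8340 J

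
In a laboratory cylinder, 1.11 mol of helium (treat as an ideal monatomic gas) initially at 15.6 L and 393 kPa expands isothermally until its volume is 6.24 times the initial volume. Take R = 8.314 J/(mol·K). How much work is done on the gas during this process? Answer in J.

-11200 J

T₁ = P₁V₁/(nR) = 393×15.6/(1.11×8.314) = 664 K.
Isothermal: T stays 664 K; PV = const ⇒ V₂ = 97.3 L, P₂ = 63.0 kPa.
W = nRT ln(V₂/V₁) = 1.11×8.314×664×ln(6.24) = 11200 J.
Work done on the gas = −W_by = -11200 J.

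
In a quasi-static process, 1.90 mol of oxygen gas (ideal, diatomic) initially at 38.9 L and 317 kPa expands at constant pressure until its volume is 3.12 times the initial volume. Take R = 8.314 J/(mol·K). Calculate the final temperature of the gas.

2440 K

T₁ = P₁V₁/(nR) = 317×38.9/(1.90×8.314) = 781 K.
Isobaric: P stays 317 kPa; V/T = const ⇒ T₂ = 2440 K, V₂ = 121 L.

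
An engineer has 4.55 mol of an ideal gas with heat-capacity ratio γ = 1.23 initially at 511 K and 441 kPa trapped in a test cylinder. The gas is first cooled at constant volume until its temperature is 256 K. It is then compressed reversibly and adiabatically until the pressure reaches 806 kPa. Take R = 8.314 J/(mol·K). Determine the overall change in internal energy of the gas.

-30400 J

V₁ = nRT₁/P₁ = 4.55×8.314×511/441 = 43.8 L.
Step 1 — Isochoric: V stays 43.8 L; P/T = const ⇒ T₂ = 256 K, P₂ = 221 kPa.
W = 0 (no volume change).
ΔU = nCvΔT = 4.55×36.1×(256−511) = -41900 J.
Q = ΔU = -41900 J.
State after step 1: P = 221 kPa, V = 43.8 L, T = 256 K.
Step 2 — Adiabatic: T₂/T₁ = (P₂/P₁)^((γ−1)/γ) ⇒ T₂ = 256×(3.65)^0.187 = 326 K; V₂ = 15.3 L.
ΔU = nCvΔT = 4.55×36.1×(326−256) = 11500 J.
Q = 0 for an adiabatic process, so W = −ΔU = -11500 J.
Net over both steps: W = -11500 J, Q = -41900 J, ΔU = -30400 J.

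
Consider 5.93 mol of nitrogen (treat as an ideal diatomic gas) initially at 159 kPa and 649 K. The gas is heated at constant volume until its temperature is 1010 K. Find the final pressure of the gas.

247 kPa

V₁ = nRT₁/P₁ = 5.93×8.314×649/159 = 201 L.
Isochoric: V stays 201 L; P/T = const ⇒ T₂ = 1010 K, P₂ = 247 kPa.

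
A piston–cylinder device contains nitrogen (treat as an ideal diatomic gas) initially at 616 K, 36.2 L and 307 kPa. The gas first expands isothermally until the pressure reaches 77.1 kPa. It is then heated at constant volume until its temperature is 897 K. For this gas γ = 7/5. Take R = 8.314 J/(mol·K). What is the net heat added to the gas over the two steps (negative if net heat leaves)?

n = P₁V₁/(RT₁) = 307×36.2/(8.314×616) = 2.17 mol.
Step 1 — Isothermal: T stays 616 K; PV = const ⇒ V₂ = 144 L, P₂ = 77.1 kPa.
ΔU = 0 (ideal gas, T constant).
W = nRT ln(V₂/V₁) = 2.17×8.314×616×ln(3.98) = 15400 J.
Q = ΔU + W = 15400 J.
State after step 1: P = 77.1 kPa, V = 144 L, T = 616 K.
Step 2 — Isochoric: V stays 144 L; P/T = const ⇒ T₂ = 897 K, P₂ = 112 kPa.
W = 0 (no volume change).
ΔU = nCvΔT = 2.17×20.8×(897−616) = 12700 J.
Q = ΔU = 12700 J.
Net over both steps: W = 15400 J, Q = 28000 J, ΔU = 12700 J.

28000 J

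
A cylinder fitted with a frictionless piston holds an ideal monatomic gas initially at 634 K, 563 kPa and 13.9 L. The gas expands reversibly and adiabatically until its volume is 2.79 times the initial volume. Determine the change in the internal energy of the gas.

-5820 J

n = P₁V₁/(RT₁) = 563×13.9/(8.314×634) = 1.48 mol.
Adiabatic: TV^(γ−1) = const ⇒ T₂ = 634×(0.358)^0.667 = 320 K; PV^γ = const ⇒ P₂ = 102 kPa.
For an ideal gas ΔU = nCvΔT with Cv = (3/2)R = 12.5 J/(mol·K).
ΔU = 1.48×12.5×(320−634) = -5820 J.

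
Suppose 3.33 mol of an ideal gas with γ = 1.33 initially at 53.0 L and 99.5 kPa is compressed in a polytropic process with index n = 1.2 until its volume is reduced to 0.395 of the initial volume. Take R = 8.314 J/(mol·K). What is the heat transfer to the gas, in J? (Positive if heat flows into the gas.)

-2120 J

T₁ = P₁V₁/(nR) = 99.5×53.0/(3.33×8.314) = 190 K.
Polytropic n=1.2: T₂ = T₁(V₁/V₂)^(n−1) = 190×(2.53)^0.20 = 229 K; P₂ = P₁(V₁/V₂)^n = 303 kPa.
W = (P₁V₁−P₂V₂)/(n−1) = (99.5×53.0−303×20.9)/0.20 = -5380 J.
ΔU = nCvΔT = 3.33×25.2×(229−190) = 3260 J.
Q = ΔU + W = -2120 J.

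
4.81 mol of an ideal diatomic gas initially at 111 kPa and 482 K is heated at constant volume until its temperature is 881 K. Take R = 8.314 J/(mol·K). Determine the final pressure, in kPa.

203 kPa

V₁ = nRT₁/P₁ = 4.81×8.314×482/111 = 174 L.
Isochoric: V stays 174 L; P/T = const ⇒ T₂ = 881 K, P₂ = 203 kPa.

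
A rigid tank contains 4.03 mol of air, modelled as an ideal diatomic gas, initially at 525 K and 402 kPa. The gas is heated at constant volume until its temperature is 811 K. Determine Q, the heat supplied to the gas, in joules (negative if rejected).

V₁ = nRT₁/P₁ = 4.03×8.314×525/402 = 43.8 L.
Isochoric: V stays 43.8 L; P/T = const ⇒ T₂ = 811 K, P₂ = 621 kPa.
W = 0 (no volume change).
ΔU = nCvΔT = 4.03×20.8×(811−525) = 24000 J.
Q = ΔU = 24000 J.

24000 J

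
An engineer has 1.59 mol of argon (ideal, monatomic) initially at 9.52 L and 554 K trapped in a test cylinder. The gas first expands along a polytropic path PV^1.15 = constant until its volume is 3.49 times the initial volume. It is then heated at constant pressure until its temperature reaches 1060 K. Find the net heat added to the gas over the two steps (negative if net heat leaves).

26300 J

P₁ = nRT₁/V₁ = 1.59×8.314×554/9.52 = 769 kPa.
Step 1 — Polytropic n=1.15: T₂ = T₁(V₁/V₂)^(n−1) = 554×(0.287)^0.15 = 459 K; P₂ = P₁(V₁/V₂)^n = 183 kPa.
W = (P₁V₁−P₂V₂)/(n−1) = (769×9.52−183×33.2)/0.15 = 8350 J.
ΔU = nCvΔT = 1.59×12.5×(459−554) = -1880 J.
Q = ΔU + W = 6470 J.
State after step 1: P = 183 kPa, V = 33.2 L, T = 459 K.
Step 2 — Isobaric: P stays 183 kPa; V/T = const ⇒ T₂ = 1060 K, V₂ = 76.7 L.
W = PΔV = 183×(76.7−33.2) kPa·L = 7940 J.
ΔU = nCvΔT = 1.59×12.5×(1060−459) = 11900 J.
Q = ΔU + W = nCpΔT = 19900 J.
Net over both steps: W = 16300 J, Q = 26300 J, ΔU = 10000 J.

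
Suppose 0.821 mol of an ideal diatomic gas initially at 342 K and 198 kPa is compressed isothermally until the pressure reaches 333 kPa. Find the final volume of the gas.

V₁ = nRT₁/P₁ = 0.821×8.314×342/198 = 11.8 L.
Isothermal: T stays 342 K; PV = const ⇒ V₂ = 7.01 L, P₂ = 333 kPa.

7.01 L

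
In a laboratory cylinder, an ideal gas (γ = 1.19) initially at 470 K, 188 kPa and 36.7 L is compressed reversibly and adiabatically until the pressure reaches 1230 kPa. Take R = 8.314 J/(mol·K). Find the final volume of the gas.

Adiabatic: T₂/T₁ = (P₂/P₁)^((γ−1)/γ) ⇒ T₂ = 470×(6.54)^0.160 = 634 K; V₂ = 7.57 L.

7.57 L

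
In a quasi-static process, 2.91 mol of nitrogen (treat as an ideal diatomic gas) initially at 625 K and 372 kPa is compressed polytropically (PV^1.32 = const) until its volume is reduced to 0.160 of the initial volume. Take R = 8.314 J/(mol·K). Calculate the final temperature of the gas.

V₁ = nRT₁/P₁ = 2.91×8.314×625/372 = 40.6 L.
Polytropic n=1.32: T₂ = T₁(V₁/V₂)^(n−1) = 625×(6.25)^0.32 = 1120 K; P₂ = P₁(V₁/V₂)^n = 4180 kPa.

1120 K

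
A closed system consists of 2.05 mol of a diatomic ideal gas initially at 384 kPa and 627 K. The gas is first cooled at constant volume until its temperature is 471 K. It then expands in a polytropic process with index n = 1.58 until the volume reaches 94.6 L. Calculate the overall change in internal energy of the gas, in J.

V₁ = nRT₁/P₁ = 2.05×8.314×627/384 = 27.8 L.
Step 1 — Isochoric: V stays 27.8 L; P/T = const ⇒ T₂ = 471 K, P₂ = 288 kPa.
W = 0 (no volume change).
ΔU = nCvΔT = 2.05×20.8×(471−627) = -6650 J.
Q = ΔU = -6650 J.
State after step 1: P = 288 kPa, V = 27.8 L, T = 471 K.
Step 2 — Polytropic n=1.58: T₂ = T₁(V₁/V₂)^(n−1) = 471×(0.294)^0.58 = 232 K; P₂ = P₁(V₁/V₂)^n = 41.7 kPa.
W = (P₁V₁−P₂V₂)/(n−1) = (288×27.8−41.7×94.6)/0.58 = 7030 J.
ΔU = nCvΔT = 2.05×20.8×(232−471) = -10200 J.
Q = ΔU + W = -3170 J.
Net over both steps: W = 7030 J, Q = -9810 J, ΔU = -16800 J.

-16800 J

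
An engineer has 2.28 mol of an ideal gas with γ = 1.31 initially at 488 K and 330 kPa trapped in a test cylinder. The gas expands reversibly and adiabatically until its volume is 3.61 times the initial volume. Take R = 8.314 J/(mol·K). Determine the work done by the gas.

V₁ = nRT₁/P₁ = 2.28×8.314×488/330 = 28.0 L.
Adiabatic: TV^(γ−1) = const ⇒ T₂ = 488×(0.277)^0.310 = 328 K; PV^γ = const ⇒ P₂ = 61.4 kPa.
ΔU = nCvΔT = 2.28×26.8×(328−488) = -9800 J.
Q = 0 for an adiabatic process, so W = −ΔU = 9800 J.

9800 J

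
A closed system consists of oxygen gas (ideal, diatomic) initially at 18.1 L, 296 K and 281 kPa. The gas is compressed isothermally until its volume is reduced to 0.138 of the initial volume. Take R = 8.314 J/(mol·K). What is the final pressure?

2040 kPa

Isothermal: T stays 296 K; PV = const ⇒ V₂ = 2.50 L, P₂ = 2040 kPa.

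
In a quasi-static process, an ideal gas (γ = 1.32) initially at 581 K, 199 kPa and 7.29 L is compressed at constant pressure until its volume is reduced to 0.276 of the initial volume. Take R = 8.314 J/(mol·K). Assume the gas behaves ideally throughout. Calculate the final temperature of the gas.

Isobaric: P stays 199 kPa; V/T = const ⇒ T₂ = 160 K, V₂ = 2.01 L.

160 K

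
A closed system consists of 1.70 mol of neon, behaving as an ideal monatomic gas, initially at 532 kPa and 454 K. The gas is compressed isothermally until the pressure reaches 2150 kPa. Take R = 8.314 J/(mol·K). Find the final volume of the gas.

2.98 L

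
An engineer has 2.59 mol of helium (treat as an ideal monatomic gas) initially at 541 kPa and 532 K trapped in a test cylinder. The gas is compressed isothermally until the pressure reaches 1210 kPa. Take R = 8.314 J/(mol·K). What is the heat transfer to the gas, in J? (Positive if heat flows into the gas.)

-9220 J

V₁ = nRT₁/P₁ = 2.59×8.314×532/541 = 21.2 L.
Isothermal: T stays 532 K; PV = const ⇒ V₂ = 9.47 L, P₂ = 1210 kPa.
ΔU = 0 (ideal gas, T constant).
W = nRT ln(V₂/V₁) = 2.59×8.314×532×ln(0.447) = -9220 J.
Q = ΔU + W = -9220 J.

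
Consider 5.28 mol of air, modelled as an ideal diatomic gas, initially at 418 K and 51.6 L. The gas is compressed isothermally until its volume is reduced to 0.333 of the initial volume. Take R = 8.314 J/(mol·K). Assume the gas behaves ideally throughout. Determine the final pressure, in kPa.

1070 kPa

P₁ = nRT₁/V₁ = 5.28×8.314×418/51.6 = 356 kPa.
Isothermal: T stays 418 K; PV = const ⇒ V₂ = 17.2 L, P₂ = 1070 kPa.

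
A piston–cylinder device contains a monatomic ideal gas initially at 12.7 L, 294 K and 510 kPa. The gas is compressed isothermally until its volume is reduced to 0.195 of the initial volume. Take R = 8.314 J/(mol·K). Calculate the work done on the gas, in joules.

10600 J

n = P₁V₁/(RT₁) = 510×12.7/(8.314×294) = 2.65 mol.
Isothermal: T stays 294 K; PV = const ⇒ V₂ = 2.48 L, P₂ = 2620 kPa.
W = nRT ln(V₂/V₁) = 2.65×8.314×294×ln(0.195) = -10600 J.
Work done on the gas = −W_by = 10600 J.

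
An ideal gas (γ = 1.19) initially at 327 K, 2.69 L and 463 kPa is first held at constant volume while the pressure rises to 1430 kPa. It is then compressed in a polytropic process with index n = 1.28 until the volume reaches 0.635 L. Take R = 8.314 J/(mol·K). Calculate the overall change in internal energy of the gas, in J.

23800 J

n = P₁V₁/(RT₁) = 463×2.69/(8.314×327) = 0.458 mol.
Step 1 — Isochoric: V stays 2.69 L; P/T = const ⇒ T₂ = 1010 K, P₂ = 1430 kPa.
W = 0 (no volume change).
ΔU = nCvΔT = 0.458×43.8×(1010−327) = 13700 J.
Q = ΔU = 13700 J.
State after step 1: P = 1430 kPa, V = 2.69 L, T = 1010 K.
Step 2 — Polytropic n=1.28: T₂ = T₁(V₁/V₂)^(n−1) = 1010×(4.24)^0.28 = 1510 K; P₂ = P₁(V₁/V₂)^n = 9080 kPa.
W = (P₁V₁−P₂V₂)/(n−1) = (1430×2.69−9080×0.635)/0.28 = -6840 J.
ΔU = nCvΔT = 0.458×43.8×(1510−1010) = 10100 J.
Q = ΔU + W = 3240 J.
Net over both steps: W = -6840 J, Q = 16900 J, ΔU = 23800 J.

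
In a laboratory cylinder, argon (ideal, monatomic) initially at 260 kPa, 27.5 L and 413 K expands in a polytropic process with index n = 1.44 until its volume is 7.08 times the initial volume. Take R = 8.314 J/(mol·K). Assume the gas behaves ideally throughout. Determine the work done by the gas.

n = P₁V₁/(RT₁) = 260×27.5/(8.314×413) = 2.08 mol.
Polytropic n=1.44: T₂ = T₁(V₁/V₂)^(n−1) = 413×(0.141)^0.44 = 175 K; P₂ = P₁(V₁/V₂)^n = 15.5 kPa.
W = (P₁V₁−P₂V₂)/(n−1) = (260×27.5−15.5×195)/0.44 = 9380 J.

9380 J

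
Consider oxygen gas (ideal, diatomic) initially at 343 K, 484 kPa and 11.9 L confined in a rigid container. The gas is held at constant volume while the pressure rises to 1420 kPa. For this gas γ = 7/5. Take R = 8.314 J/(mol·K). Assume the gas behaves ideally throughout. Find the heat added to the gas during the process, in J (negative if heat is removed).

27800 J

n = P₁V₁/(RT₁) = 484×11.9/(8.314×343) = 2.02 mol.
Isochoric: V stays 11.9 L; P/T = const ⇒ T₂ = 1010 K, P₂ = 1420 kPa.
W = 0 (no volume change).
ΔU = nCvΔT = 2.02×20.8×(1010−343) = 27800 J.
Q = ΔU = 27800 J.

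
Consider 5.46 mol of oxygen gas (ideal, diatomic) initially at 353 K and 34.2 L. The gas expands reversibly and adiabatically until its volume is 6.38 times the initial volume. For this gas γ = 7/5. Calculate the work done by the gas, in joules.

P₁ = nRT₁/V₁ = 5.46×8.314×353/34.2 = 469 kPa.
Adiabatic: TV^(γ−1) = const ⇒ T₂ = 353×(0.157)^0.400 = 168 K; PV^γ = const ⇒ P₂ = 35.0 kPa.
ΔU = nCvΔT = 5.46×20.8×(168−353) = -21000 J.
Q = 0 for an adiabatic process, so W = −ΔU = 21000 J.

21000 J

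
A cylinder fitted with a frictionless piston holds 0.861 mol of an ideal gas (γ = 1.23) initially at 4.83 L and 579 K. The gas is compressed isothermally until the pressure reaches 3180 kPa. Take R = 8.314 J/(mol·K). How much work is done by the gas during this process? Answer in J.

-5430 J

P₁ = nRT₁/V₁ = 0.861×8.314×579/4.83 = 858 kPa.
Isothermal: T stays 579 K; PV = const ⇒ V₂ = 1.30 L, P₂ = 3180 kPa.
W = nRT ln(V₂/V₁) = 0.861×8.314×579×ln(0.270) = -5430 J.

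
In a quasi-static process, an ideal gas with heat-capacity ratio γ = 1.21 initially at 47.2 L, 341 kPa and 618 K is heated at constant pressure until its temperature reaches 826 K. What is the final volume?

63.1 L

Isobaric: P stays 341 kPa; V/T = const ⇒ T₂ = 826 K, V₂ = 63.1 L.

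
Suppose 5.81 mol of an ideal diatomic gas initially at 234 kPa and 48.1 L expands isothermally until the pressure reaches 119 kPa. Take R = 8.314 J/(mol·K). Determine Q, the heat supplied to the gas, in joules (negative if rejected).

7610 J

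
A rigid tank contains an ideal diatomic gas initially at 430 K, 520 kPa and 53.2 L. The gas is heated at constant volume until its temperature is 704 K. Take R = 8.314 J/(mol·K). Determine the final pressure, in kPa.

851 kPa

Isochoric: V stays 53.2 L; P/T = const ⇒ T₂ = 704 K, P₂ = 851 kPa.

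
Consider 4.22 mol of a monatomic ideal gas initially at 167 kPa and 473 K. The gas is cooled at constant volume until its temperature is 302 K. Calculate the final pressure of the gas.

107 kPa

V₁ = nRT₁/P₁ = 4.22×8.314×473/167 = 99.4 L.
Isochoric: V stays 99.4 L; P/T = const ⇒ T₂ = 302 K, P₂ = 107 kPa.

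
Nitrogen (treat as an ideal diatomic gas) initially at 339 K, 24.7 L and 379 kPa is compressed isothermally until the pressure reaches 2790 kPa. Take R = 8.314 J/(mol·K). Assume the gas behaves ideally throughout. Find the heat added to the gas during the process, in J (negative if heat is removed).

-18700 J

n = P₁V₁/(RT₁) = 379×24.7/(8.314×339) = 3.32 mol.
Isothermal: T stays 339 K; PV = const ⇒ V₂ = 3.36 L, P₂ = 2790 kPa.
ΔU = 0 (ideal gas, T constant).
W = nRT ln(V₂/V₁) = 3.32×8.314×339×ln(0.136) = -18700 J.
Q = ΔU + W = -18700 J.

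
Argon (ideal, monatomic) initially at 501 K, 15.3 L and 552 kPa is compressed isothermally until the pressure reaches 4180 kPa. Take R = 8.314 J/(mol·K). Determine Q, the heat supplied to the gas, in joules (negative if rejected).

-17100 J

n = P₁V₁/(RT₁) = 552×15.3/(8.314×501) = 2.03 mol.
Isothermal: T stays 501 K; PV = const ⇒ V₂ = 2.02 L, P₂ = 4180 kPa.
ΔU = 0 (ideal gas, T constant).
W = nRT ln(V₂/V₁) = 2.03×8.314×501×ln(0.132) = -17100 J.
Q = ΔU + W = -17100 J.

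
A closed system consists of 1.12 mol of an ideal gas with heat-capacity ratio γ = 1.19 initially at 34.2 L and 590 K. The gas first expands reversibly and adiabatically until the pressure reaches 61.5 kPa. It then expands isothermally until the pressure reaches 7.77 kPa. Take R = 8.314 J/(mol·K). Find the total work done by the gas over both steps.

13900 J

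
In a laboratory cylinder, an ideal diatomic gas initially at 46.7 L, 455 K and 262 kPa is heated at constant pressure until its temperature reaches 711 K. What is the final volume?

73.0 L

Isobaric: P stays 262 kPa; V/T = const ⇒ T₂ = 711 K, V₂ = 73.0 L.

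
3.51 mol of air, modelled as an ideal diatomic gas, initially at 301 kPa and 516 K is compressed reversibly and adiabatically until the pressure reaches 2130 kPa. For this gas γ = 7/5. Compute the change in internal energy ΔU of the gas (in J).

V₁ = nRT₁/P₁ = 3.51×8.314×516/301 = 50.0 L.
Adiabatic: T₂/T₁ = (P₂/P₁)^((γ−1)/γ) ⇒ T₂ = 516×(7.08)^0.286 = 903 K; V₂ = 12.4 L.
For an ideal gas ΔU = nCvΔT with Cv = (5/2)R = 20.8 J/(mol·K).
ΔU = 3.51×20.8×(903−516) = 28200 J.

28200 J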